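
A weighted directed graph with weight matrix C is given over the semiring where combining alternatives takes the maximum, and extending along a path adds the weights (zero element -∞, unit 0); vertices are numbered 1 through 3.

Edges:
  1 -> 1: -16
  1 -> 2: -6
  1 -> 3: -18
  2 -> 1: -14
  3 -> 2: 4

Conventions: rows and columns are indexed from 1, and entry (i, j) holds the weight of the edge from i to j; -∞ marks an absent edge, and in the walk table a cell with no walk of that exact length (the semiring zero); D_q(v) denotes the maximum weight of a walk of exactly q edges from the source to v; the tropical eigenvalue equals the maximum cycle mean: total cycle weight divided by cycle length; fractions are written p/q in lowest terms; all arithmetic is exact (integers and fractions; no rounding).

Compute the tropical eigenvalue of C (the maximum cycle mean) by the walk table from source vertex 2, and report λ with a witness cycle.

q=0: [-∞, 0, -∞]
q=1: [-14, -∞, -∞]
q=2: [-30, -20, -32]
q=3: [-34, -28, -48]
Optimal cycle mean attained by: cycle 1->3->2->1, total (-18) + 4 + (-14), length 3.
Answer: λ = -28/3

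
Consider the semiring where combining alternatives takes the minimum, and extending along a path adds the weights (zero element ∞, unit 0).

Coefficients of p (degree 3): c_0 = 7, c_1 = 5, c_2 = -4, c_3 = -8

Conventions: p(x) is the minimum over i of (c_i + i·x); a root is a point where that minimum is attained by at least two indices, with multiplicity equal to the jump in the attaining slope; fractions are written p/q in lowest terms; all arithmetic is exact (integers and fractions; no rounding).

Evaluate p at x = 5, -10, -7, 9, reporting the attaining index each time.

p(5) = min(7+0·5=7, 5+1·5=10, -4+2·5=6, -8+3·5=7) = 6 (attained by i=2)
p(-10) = min(7+0·(-10)=7, 5+1·(-10)=-5, -4+2·(-10)=-24, -8+3·(-10)=-38) = -38 (attained by i=3)
p(-7) = min(7+0·(-7)=7, 5+1·(-7)=-2, -4+2·(-7)=-18, -8+3·(-7)=-29) = -29 (attained by i=3)
p(9) = min(7+0·9=7, 5+1·9=14, -4+2·9=14, -8+3·9=19) = 7 (attained by i=0)
Answer: p(5) = 6; p(-10) = -38; p(-7) = -29; p(9) = 7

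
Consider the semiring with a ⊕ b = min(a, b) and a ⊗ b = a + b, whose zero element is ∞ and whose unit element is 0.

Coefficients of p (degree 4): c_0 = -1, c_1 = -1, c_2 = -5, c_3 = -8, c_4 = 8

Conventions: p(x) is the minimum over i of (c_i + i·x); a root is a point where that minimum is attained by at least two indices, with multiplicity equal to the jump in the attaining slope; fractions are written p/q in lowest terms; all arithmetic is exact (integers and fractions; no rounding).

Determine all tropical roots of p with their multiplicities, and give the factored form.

hull edge (i=0, c=-1) to (i=3, c=-8): slope -7/3, span 3
hull edge (i=3, c=-8) to (i=4, c=8): slope 16, span 1
Factored form: p(x) = 8 ⊗ (x ⊕ (-16)) ⊗ (x ⊕ 7/3) ⊗ (x ⊕ 7/3) ⊗ (x ⊕ 7/3)
Answer: roots = -16 (mult 1), 7/3 (mult 3)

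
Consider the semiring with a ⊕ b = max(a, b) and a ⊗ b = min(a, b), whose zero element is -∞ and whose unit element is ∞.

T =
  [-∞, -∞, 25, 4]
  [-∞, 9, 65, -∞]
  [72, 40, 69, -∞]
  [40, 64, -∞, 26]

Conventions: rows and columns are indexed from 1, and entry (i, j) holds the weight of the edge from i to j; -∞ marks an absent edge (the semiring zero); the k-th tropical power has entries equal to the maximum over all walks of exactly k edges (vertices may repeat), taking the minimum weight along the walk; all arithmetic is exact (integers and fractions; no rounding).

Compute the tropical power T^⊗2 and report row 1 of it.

T^⊗2:
  [25, 25, 25, 4]
  [65, 40, 65, -∞]
  [69, 40, 69, 4]
  [26, 26, 64, 26]
Answer: row 1 of T^⊗2 = [25, 25, 25, 4]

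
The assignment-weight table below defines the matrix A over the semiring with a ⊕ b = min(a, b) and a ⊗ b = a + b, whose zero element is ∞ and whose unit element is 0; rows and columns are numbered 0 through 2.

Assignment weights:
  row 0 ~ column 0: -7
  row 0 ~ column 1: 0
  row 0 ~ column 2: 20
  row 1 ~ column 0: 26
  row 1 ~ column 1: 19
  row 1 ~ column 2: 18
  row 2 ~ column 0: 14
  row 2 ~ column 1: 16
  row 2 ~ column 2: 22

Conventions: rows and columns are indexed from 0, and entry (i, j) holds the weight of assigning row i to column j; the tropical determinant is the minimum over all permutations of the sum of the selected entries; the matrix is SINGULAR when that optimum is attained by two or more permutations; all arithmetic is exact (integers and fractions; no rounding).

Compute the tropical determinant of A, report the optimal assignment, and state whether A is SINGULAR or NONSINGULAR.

σ = (0, 1, 2): (-7) + 19 + 22 = 34
σ = (0, 2, 1): (-7) + 18 + 16 = 27
σ = (1, 0, 2): 0 + 26 + 22 = 48
σ = (1, 2, 0): 0 + 18 + 14 = 32
σ = (2, 0, 1): 20 + 26 + 16 = 62
σ = (2, 1, 0): 20 + 19 + 14 = 53
Optimal value attained by: σ = (0, 2, 1).
Answer: det⊕(A) = 27; verdict: NONSINGULAR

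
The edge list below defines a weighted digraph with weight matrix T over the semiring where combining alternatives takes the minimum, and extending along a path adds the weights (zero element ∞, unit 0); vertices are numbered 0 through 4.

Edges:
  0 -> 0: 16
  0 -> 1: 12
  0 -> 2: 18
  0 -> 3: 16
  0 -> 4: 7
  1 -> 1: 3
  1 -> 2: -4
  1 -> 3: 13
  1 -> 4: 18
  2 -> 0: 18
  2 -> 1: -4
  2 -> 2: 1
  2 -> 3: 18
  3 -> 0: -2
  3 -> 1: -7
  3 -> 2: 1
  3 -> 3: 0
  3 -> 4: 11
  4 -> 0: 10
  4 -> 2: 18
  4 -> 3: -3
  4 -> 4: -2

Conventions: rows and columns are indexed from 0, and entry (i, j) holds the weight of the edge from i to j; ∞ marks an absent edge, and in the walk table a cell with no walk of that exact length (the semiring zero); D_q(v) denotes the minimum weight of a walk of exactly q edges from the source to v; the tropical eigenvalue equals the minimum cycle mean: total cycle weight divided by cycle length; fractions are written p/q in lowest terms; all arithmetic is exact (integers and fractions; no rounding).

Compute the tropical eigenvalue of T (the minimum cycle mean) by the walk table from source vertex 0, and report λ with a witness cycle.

q=0: [0, ∞, ∞, ∞, ∞]
q=1: [16, 12, 18, 16, 7]
q=2: [14, 9, 8, 4, 5]
q=3: [2, -3, 5, 2, 3]
q=4: [0, -5, -7, 0, 1]
q=5: [-2, -11, -9, -2, -1]
Optimal cycle mean attained by: cycle 1->2->1, total (-4) + (-4), length 2.
Answer: λ = -4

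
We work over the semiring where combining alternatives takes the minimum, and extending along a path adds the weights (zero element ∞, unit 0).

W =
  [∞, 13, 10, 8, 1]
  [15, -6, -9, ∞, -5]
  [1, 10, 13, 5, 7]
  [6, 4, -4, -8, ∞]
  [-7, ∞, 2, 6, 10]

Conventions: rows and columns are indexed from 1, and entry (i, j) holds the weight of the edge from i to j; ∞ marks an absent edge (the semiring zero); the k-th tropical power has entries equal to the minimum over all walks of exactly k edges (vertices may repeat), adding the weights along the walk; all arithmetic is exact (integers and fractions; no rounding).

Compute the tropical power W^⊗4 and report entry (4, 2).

W^⊗2:
  [-6, 7, 3, 0, 8]
  [-12, -12, -15, -4, -11]
  [0, 4, 1, -3, 2]
  [-3, -4, -12, -16, -1]
  [3, 6, 2, -2, -6]
W^⊗3:
  [1, 1, -4, -8, -5]
  [-18, -18, -21, -12, -17]
  [-5, -2, -7, -11, -1]
  [-11, -12, -20, -24, -9]
  [-13, 0, -6, -10, 1]
W^⊗4:
  [-12, -5, -12, -16, -4]
  [-24, -24, -27, -20, -23]
  [-8, -8, -15, -19, -7]
  [-19, -20, -28, -32, -17]
  [-6, -6, -14, -18, -12]
Key observation: the optimum is the walk 4->4->4->4->2, with weight (-8) + (-8) + (-8) + 4 = -20.
Optimal value attained by: walk 4->4->4->4->2.
Answer: (W^⊗4)[4][2] = -20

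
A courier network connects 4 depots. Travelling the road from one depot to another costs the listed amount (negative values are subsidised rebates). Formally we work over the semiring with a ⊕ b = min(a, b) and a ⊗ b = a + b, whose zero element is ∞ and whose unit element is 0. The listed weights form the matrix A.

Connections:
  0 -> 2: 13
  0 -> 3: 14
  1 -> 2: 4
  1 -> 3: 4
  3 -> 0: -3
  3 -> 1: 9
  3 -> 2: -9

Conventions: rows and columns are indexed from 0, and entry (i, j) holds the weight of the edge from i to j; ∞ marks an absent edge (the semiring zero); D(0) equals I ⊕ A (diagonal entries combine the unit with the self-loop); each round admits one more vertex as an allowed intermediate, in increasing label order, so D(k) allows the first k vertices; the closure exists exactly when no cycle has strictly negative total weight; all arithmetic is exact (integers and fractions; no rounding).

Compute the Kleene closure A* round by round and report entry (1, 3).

D(0):
  [0, ∞, 13, 14]
  [∞, 0, 4, 4]
  [∞, ∞, 0, ∞]
  [-3, 9, -9, 0]
D(1):
  [0, ∞, 13, 14]
  [∞, 0, 4, 4]
  [∞, ∞, 0, ∞]
  [-3, 9, -9, 0]
D(2):
  [0, ∞, 13, 14]
  [∞, 0, 4, 4]
  [∞, ∞, 0, ∞]
  [-3, 9, -9, 0]
D(3):
  [0, ∞, 13, 14]
  [∞, 0, 4, 4]
  [∞, ∞, 0, ∞]
  [-3, 9, -9, 0]
D(4):
  [0, 23, 5, 14]
  [1, 0, -5, 4]
  [∞, ∞, 0, ∞]
  [-3, 9, -9, 0]
Answer: A*[1][3] = 4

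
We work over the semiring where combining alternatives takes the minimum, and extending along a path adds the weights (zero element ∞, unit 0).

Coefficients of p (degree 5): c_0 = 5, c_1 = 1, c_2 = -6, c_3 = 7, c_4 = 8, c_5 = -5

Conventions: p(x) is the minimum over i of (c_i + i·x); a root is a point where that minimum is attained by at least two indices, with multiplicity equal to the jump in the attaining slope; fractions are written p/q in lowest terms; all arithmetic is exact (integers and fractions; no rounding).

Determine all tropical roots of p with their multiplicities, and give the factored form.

hull edge (i=0, c=5) to (i=2, c=-6): slope -11/2, span 2
hull edge (i=2, c=-6) to (i=5, c=-5): slope 1/3, span 3
Factored form: p(x) = -5 ⊗ (x ⊕ (-1/3)) ⊗ (x ⊕ (-1/3)) ⊗ (x ⊕ (-1/3)) ⊗ (x ⊕ 11/2) ⊗ (x ⊕ 11/2)
Answer: roots = -1/3 (mult 3), 11/2 (mult 2)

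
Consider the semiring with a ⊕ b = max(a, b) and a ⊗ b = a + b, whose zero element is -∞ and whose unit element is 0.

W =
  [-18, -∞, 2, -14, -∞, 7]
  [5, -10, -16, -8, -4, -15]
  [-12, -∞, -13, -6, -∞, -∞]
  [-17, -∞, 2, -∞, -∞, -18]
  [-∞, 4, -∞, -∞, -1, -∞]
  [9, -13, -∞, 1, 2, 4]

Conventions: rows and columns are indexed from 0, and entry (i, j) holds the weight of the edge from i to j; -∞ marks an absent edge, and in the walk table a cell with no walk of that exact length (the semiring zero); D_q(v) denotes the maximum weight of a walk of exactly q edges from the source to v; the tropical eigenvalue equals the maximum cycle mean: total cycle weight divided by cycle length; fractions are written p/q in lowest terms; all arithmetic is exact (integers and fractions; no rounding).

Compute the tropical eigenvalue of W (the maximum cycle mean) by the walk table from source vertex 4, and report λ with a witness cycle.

q=0: [-∞, -∞, -∞, -∞, 0, -∞]
q=1: [-∞, 4, -∞, -∞, -1, -∞]
q=2: [9, 3, -12, -4, 0, -11]
q=3: [8, 4, 11, -5, -1, 16]
q=4: [25, 3, 10, 17, 18, 20]
q=5: [29, 22, 27, 21, 22, 32]
q=6: [41, 26, 31, 33, 34, 36]
Optimal cycle mean attained by: cycle 0->5->0, total 7 + 9, length 2.
Answer: λ = 8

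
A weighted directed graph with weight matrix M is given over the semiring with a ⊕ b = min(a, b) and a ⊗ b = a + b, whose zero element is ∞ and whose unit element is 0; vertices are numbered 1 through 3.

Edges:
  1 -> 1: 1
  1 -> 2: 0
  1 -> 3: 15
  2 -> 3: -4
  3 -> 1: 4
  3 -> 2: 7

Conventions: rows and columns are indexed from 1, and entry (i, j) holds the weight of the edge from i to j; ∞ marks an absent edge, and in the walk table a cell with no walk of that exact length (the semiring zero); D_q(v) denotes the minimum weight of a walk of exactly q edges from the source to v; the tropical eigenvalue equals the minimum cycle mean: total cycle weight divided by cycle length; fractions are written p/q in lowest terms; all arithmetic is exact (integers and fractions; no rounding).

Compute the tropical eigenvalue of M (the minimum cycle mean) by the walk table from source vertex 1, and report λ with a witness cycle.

q=0: [0, ∞, ∞]
q=1: [1, 0, 15]
q=2: [2, 1, -4]
q=3: [0, 2, -3]
Optimal cycle mean attained by: cycle 1->2->3->1, total 0 + (-4) + 4, length 3.
Answer: λ = 0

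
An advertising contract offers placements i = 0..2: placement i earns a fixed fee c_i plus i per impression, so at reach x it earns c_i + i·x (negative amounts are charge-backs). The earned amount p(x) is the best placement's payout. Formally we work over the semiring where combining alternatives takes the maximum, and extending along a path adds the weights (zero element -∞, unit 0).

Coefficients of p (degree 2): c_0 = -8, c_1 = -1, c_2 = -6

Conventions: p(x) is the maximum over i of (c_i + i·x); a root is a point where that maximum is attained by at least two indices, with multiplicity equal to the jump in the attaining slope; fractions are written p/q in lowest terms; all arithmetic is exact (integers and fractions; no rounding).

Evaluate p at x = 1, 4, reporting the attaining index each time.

p(1) = max(-8+0·1=-8, -1+1·1=0, -6+2·1=-4) = 0 (attained by i=1)
p(4) = max(-8+0·4=-8, -1+1·4=3, -6+2·4=2) = 3 (attained by i=1)
Answer: p(1) = 0; p(4) = 3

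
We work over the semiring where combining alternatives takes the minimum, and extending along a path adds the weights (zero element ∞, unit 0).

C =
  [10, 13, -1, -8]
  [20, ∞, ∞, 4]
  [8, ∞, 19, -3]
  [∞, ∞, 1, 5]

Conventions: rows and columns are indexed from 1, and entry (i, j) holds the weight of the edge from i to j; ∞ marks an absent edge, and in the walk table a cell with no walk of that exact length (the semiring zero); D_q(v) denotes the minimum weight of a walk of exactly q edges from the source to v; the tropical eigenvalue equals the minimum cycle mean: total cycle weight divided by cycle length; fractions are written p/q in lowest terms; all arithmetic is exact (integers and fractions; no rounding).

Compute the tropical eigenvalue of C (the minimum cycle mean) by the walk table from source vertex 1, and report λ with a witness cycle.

q=0: [0, ∞, ∞, ∞]
q=1: [10, 13, -1, -8]
q=2: [7, 23, -7, -4]
q=3: [1, 20, -3, -10]
q=4: [5, 14, -9, -7]
Optimal cycle mean attained by: cycle 3->4->3, total (-3) + 1, length 2.
Answer: λ = -1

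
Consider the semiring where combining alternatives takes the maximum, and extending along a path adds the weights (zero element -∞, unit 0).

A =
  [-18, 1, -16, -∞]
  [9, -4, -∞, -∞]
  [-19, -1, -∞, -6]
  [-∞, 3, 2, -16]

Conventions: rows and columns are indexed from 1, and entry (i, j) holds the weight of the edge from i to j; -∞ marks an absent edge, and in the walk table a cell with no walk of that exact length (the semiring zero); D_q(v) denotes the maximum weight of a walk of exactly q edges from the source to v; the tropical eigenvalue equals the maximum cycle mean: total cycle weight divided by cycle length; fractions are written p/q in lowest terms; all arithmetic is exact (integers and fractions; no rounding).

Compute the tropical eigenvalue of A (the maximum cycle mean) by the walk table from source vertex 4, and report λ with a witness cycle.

q=0: [-∞, -∞, -∞, 0]
q=1: [-∞, 3, 2, -16]
q=2: [12, 1, -14, -4]
q=3: [10, 13, -2, -20]
q=4: [22, 11, -6, -8]
Optimal cycle mean attained by: cycle 1->2->1, total 1 + 9, length 2.
Answer: λ = 5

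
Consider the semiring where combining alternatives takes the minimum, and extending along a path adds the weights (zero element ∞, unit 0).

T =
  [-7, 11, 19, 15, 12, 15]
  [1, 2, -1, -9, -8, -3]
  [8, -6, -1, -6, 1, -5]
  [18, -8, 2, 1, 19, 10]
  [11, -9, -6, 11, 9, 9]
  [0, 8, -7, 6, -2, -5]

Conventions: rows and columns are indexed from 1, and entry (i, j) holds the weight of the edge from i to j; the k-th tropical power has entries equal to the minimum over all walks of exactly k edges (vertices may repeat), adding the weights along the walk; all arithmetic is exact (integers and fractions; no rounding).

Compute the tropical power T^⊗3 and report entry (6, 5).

T^⊗2:
  [-14, 3, 6, 2, 3, 8]
  [-6, -17, -14, -8, -6, -8]
  [-5, -14, -12, -15, -14, -10]
  [-7, -7, -9, -17, -16, -11]
  [-8, -12, -10, -18, -17, -12]
  [-7, -13, -12, -13, -7, -12]
T^⊗3:
  [-21, -6, -3, -6, -5, 0]
  [-16, -20, -18, -26, -25, -20]
  [-13, -23, -20, -23, -22, -17]
  [-14, -25, -22, -16, -15, -16]
  [-15, -26, -23, -21, -20, -17]
  [-14, -21, -19, -22, -21, -17]
Key observation: the optimum is the walk 6->3->2->5, with weight (-7) + (-6) + (-8) = -21.
Optimal value attained by: walk 6->3->2->5.
Answer: (T^⊗3)[6][5] = -21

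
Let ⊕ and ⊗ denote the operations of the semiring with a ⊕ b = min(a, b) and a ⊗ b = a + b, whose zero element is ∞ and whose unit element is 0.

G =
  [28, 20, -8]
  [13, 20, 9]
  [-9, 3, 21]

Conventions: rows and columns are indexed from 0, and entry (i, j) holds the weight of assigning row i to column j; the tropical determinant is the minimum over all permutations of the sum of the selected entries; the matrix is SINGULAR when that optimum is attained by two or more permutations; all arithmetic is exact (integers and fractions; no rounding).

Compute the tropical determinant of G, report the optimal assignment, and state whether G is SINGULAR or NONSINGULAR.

σ = (0, 1, 2): 28 + 20 + 21 = 69
σ = (0, 2, 1): 28 + 9 + 3 = 40
σ = (1, 0, 2): 20 + 13 + 21 = 54
σ = (1, 2, 0): 20 + 9 + (-9) = 20
σ = (2, 0, 1): (-8) + 13 + 3 = 8
σ = (2, 1, 0): (-8) + 20 + (-9) = 3
Optimal value attained by: σ = (2, 1, 0).
Answer: det⊕(G) = 3; verdict: NONSINGULAR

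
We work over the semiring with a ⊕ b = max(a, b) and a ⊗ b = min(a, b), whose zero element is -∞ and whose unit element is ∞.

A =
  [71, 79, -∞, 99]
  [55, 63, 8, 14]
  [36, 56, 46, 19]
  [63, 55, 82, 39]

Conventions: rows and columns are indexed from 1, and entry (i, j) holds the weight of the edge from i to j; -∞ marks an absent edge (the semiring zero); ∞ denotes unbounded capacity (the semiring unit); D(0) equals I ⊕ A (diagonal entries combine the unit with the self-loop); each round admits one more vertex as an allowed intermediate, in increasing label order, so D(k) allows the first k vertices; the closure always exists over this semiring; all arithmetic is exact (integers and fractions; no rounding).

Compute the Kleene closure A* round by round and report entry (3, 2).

D(0):
  [∞, 79, -∞, 99]
  [55, ∞, 8, 14]
  [36, 56, ∞, 19]
  [63, 55, 82, ∞]
D(1):
  [∞, 79, -∞, 99]
  [55, ∞, 8, 55]
  [36, 56, ∞, 36]
  [63, 63, 82, ∞]
D(2):
  [∞, 79, 8, 99]
  [55, ∞, 8, 55]
  [55, 56, ∞, 55]
  [63, 63, 82, ∞]
D(3):
  [∞, 79, 8, 99]
  [55, ∞, 8, 55]
  [55, 56, ∞, 55]
  [63, 63, 82, ∞]
D(4):
  [∞, 79, 82, 99]
  [55, ∞, 55, 55]
  [55, 56, ∞, 55]
  [63, 63, 82, ∞]
Answer: A*[3][2] = 56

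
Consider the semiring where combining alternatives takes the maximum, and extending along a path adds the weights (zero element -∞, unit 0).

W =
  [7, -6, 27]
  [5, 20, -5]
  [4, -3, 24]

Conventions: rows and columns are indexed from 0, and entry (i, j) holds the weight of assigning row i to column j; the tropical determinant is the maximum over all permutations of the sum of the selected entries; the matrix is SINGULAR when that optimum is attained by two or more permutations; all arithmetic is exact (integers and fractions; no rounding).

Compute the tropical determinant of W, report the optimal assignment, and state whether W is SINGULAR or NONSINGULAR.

σ = (0, 1, 2): 7 + 20 + 24 = 51
σ = (0, 2, 1): 7 + (-5) + (-3) = -1
σ = (1, 0, 2): (-6) + 5 + 24 = 23
σ = (1, 2, 0): (-6) + (-5) + 4 = -7
σ = (2, 0, 1): 27 + 5 + (-3) = 29
σ = (2, 1, 0): 27 + 20 + 4 = 51
Optimal value attained by: σ = (0, 1, 2).
Answer: det⊕(W) = 51; verdict: SINGULAR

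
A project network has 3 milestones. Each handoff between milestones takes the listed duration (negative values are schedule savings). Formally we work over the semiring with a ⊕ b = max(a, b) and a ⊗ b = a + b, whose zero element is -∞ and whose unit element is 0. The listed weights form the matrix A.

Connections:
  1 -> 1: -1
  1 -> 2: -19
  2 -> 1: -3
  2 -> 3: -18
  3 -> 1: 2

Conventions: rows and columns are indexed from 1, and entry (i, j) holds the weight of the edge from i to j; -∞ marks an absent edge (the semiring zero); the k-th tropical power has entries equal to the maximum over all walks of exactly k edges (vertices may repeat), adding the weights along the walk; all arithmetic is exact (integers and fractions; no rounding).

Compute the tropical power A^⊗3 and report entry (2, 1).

A^⊗2:
  [-2, -20, -37]
  [-4, -22, -∞]
  [1, -17, -∞]
A^⊗3:
  [-3, -21, -38]
  [-5, -23, -40]
  [0, -18, -35]
Key observation: the optimum is the walk 2->1->1->1, with weight (-3) + (-1) + (-1) = -5.
Optimal value attained by: walk 2->1->1->1.
Answer: (A^⊗3)[2][1] = -5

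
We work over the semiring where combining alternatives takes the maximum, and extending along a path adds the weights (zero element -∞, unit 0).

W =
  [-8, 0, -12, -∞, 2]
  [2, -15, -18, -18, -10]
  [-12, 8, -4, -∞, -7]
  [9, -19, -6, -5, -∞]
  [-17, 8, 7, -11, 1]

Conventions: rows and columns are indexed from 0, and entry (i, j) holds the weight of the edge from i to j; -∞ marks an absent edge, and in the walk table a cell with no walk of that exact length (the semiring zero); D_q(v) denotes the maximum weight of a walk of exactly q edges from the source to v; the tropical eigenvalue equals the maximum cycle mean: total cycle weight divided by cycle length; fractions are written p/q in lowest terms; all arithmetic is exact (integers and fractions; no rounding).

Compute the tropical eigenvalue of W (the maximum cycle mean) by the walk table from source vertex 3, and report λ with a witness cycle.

q=0: [-∞, -∞, -∞, 0, -∞]
q=1: [9, -19, -6, -5, -∞]
q=2: [4, 9, -3, -10, 11]
q=3: [11, 19, 18, 0, 12]
q=4: [21, 26, 19, 1, 13]
q=5: [28, 27, 20, 8, 23]
Optimal cycle mean attained by: cycle 0->4->2->1->0, total 2 + 7 + 8 + 2, length 4.
Answer: λ = 19/4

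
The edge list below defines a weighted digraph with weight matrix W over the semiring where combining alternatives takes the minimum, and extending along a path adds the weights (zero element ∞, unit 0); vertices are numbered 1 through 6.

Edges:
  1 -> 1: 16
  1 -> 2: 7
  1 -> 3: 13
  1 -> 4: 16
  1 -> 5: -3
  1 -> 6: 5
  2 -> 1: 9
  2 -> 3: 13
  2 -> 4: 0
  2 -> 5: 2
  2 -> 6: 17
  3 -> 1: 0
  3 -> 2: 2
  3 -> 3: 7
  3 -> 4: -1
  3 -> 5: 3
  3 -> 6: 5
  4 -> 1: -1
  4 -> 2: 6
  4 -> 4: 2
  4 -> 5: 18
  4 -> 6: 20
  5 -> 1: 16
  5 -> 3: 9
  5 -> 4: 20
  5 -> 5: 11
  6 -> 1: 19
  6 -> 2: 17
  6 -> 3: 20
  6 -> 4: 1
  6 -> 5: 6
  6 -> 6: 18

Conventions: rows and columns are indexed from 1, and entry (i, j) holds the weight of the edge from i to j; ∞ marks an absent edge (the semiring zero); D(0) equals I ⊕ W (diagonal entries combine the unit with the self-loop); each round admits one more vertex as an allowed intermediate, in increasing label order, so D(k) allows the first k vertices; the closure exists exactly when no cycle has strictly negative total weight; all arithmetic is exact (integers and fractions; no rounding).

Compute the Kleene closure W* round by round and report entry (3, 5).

D(0):
  [0, 7, 13, 16, -3, 5]
  [9, 0, 13, 0, 2, 17]
  [0, 2, 0, -1, 3, 5]
  [-1, 6, ∞, 0, 18, 20]
  [16, ∞, 9, 20, 0, ∞]
  [19, 17, 20, 1, 6, 0]
D(1):
  [0, 7, 13, 16, -3, 5]
  [9, 0, 13, 0, 2, 14]
  [0, 2, 0, -1, -3, 5]
  [-1, 6, 12, 0, -4, 4]
  [16, 23, 9, 20, 0, 21]
  [19, 17, 20, 1, 6, 0]
D(2):
  [0, 7, 13, 7, -3, 5]
  [9, 0, 13, 0, 2, 14]
  [0, 2, 0, -1, -3, 5]
  [-1, 6, 12, 0, -4, 4]
  [16, 23, 9, 20, 0, 21]
  [19, 17, 20, 1, 6, 0]
D(3):
  [0, 7, 13, 7, -3, 5]
  [9, 0, 13, 0, 2, 14]
  [0, 2, 0, -1, -3, 5]
  [-1, 6, 12, 0, -4, 4]
  [9, 11, 9, 8, 0, 14]
  [19, 17, 20, 1, 6, 0]
D(4):
  [0, 7, 13, 7, -3, 5]
  [-1, 0, 12, 0, -4, 4]
  [-2, 2, 0, -1, -5, 3]
  [-1, 6, 12, 0, -4, 4]
  [7, 11, 9, 8, 0, 12]
  [0, 7, 13, 1, -3, 0]
D(5):
  [0, 7, 6, 5, -3, 5]
  [-1, 0, 5, 0, -4, 4]
  [-2, 2, 0, -1, -5, 3]
  [-1, 6, 5, 0, -4, 4]
  [7, 11, 9, 8, 0, 12]
  [0, 7, 6, 1, -3, 0]
D(6):
  [0, 7, 6, 5, -3, 5]
  [-1, 0, 5, 0, -4, 4]
  [-2, 2, 0, -1, -5, 3]
  [-1, 6, 5, 0, -4, 4]
  [7, 11, 9, 8, 0, 12]
  [0, 7, 6, 1, -3, 0]
Answer: W*[3][5] = -5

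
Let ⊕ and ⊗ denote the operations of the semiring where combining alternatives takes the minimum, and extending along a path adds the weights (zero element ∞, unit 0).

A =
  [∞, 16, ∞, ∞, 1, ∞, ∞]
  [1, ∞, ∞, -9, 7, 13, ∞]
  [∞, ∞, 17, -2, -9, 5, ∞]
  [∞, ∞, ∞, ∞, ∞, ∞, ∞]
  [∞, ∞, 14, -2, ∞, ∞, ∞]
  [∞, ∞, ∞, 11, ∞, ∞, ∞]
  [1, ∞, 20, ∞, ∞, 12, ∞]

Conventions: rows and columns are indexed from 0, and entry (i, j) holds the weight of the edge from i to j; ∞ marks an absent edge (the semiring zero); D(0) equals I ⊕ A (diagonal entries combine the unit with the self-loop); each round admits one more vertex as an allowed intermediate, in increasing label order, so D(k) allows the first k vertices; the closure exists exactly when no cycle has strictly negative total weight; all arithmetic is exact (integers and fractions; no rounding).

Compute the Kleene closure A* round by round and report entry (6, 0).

D(0):
  [0, 16, ∞, ∞, 1, ∞, ∞]
  [1, 0, ∞, -9, 7, 13, ∞]
  [∞, ∞, 0, -2, -9, 5, ∞]
  [∞, ∞, ∞, 0, ∞, ∞, ∞]
  [∞, ∞, 14, -2, 0, ∞, ∞]
  [∞, ∞, ∞, 11, ∞, 0, ∞]
  [1, ∞, 20, ∞, ∞, 12, 0]
D(1):
  [0, 16, ∞, ∞, 1, ∞, ∞]
  [1, 0, ∞, -9, 2, 13, ∞]
  [∞, ∞, 0, -2, -9, 5, ∞]
  [∞, ∞, ∞, 0, ∞, ∞, ∞]
  [∞, ∞, 14, -2, 0, ∞, ∞]
  [∞, ∞, ∞, 11, ∞, 0, ∞]
  [1, 17, 20, ∞, 2, 12, 0]
D(2):
  [0, 16, ∞, 7, 1, 29, ∞]
  [1, 0, ∞, -9, 2, 13, ∞]
  [∞, ∞, 0, -2, -9, 5, ∞]
  [∞, ∞, ∞, 0, ∞, ∞, ∞]
  [∞, ∞, 14, -2, 0, ∞, ∞]
  [∞, ∞, ∞, 11, ∞, 0, ∞]
  [1, 17, 20, 8, 2, 12, 0]
D(3):
  [0, 16, ∞, 7, 1, 29, ∞]
  [1, 0, ∞, -9, 2, 13, ∞]
  [∞, ∞, 0, -2, -9, 5, ∞]
  [∞, ∞, ∞, 0, ∞, ∞, ∞]
  [∞, ∞, 14, -2, 0, 19, ∞]
  [∞, ∞, ∞, 11, ∞, 0, ∞]
  [1, 17, 20, 8, 2, 12, 0]
D(4):
  [0, 16, ∞, 7, 1, 29, ∞]
  [1, 0, ∞, -9, 2, 13, ∞]
  [∞, ∞, 0, -2, -9, 5, ∞]
  [∞, ∞, ∞, 0, ∞, ∞, ∞]
  [∞, ∞, 14, -2, 0, 19, ∞]
  [∞, ∞, ∞, 11, ∞, 0, ∞]
  [1, 17, 20, 8, 2, 12, 0]
D(5):
  [0, 16, 15, -1, 1, 20, ∞]
  [1, 0, 16, -9, 2, 13, ∞]
  [∞, ∞, 0, -11, -9, 5, ∞]
  [∞, ∞, ∞, 0, ∞, ∞, ∞]
  [∞, ∞, 14, -2, 0, 19, ∞]
  [∞, ∞, ∞, 11, ∞, 0, ∞]
  [1, 17, 16, 0, 2, 12, 0]
D(6):
  [0, 16, 15, -1, 1, 20, ∞]
  [1, 0, 16, -9, 2, 13, ∞]
  [∞, ∞, 0, -11, -9, 5, ∞]
  [∞, ∞, ∞, 0, ∞, ∞, ∞]
  [∞, ∞, 14, -2, 0, 19, ∞]
  [∞, ∞, ∞, 11, ∞, 0, ∞]
  [1, 17, 16, 0, 2, 12, 0]
D(7):
  [0, 16, 15, -1, 1, 20, ∞]
  [1, 0, 16, -9, 2, 13, ∞]
  [∞, ∞, 0, -11, -9, 5, ∞]
  [∞, ∞, ∞, 0, ∞, ∞, ∞]
  [∞, ∞, 14, -2, 0, 19, ∞]
  [∞, ∞, ∞, 11, ∞, 0, ∞]
  [1, 17, 16, 0, 2, 12, 0]
Answer: A*[6][0] = 1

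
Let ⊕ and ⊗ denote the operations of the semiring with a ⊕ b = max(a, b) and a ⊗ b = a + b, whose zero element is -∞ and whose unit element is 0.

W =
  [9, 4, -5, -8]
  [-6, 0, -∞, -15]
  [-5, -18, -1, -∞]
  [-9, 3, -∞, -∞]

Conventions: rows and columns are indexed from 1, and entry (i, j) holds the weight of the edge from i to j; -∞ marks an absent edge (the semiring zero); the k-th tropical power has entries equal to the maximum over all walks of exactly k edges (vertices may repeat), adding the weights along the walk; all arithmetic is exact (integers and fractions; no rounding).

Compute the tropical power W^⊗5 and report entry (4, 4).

W^⊗2:
  [18, 13, 4, 1]
  [3, 0, -11, -14]
  [4, -1, -2, -13]
  [0, 3, -14, -12]
W^⊗3:
  [27, 22, 13, 10]
  [12, 7, -2, -5]
  [13, 8, -1, -4]
  [9, 4, -5, -8]
W^⊗4:
  [36, 31, 22, 19]
  [21, 16, 7, 4]
  [22, 17, 8, 5]
  [18, 13, 4, 1]
W^⊗5:
  [45, 40, 31, 28]
  [30, 25, 16, 13]
  [31, 26, 17, 14]
  [27, 22, 13, 10]
Key observation: the optimum is the walk 4->1->1->1->1->4, with weight (-9) + 9 + 9 + 9 + (-8) = 10.
Optimal value attained by: walk 4->1->1->1->1->4.
Answer: (W^⊗5)[4][4] = 10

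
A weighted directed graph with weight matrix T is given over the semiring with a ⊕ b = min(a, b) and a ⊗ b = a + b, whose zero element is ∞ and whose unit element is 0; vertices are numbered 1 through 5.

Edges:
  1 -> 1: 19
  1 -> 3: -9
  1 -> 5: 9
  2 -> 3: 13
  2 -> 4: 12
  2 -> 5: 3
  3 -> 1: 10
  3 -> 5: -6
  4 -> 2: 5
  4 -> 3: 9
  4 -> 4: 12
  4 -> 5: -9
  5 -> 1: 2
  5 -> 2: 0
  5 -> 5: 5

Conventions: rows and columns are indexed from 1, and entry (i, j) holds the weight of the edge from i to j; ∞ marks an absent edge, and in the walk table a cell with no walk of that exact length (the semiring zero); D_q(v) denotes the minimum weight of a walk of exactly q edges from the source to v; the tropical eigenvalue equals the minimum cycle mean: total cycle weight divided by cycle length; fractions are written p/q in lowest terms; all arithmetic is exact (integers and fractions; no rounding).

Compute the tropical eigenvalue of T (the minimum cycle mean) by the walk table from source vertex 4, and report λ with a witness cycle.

q=0: [∞, ∞, ∞, 0, ∞]
q=1: [∞, 5, 9, 12, -9]
q=2: [-7, -9, 18, 17, -4]
q=3: [-2, -4, -16, 3, -6]
q=4: [-6, -6, -11, 8, -22]
q=5: [-20, -22, -15, 6, -17]
Optimal cycle mean attained by: cycle 1->3->5->1, total (-9) + (-6) + 2, length 3.
Answer: λ = -13/3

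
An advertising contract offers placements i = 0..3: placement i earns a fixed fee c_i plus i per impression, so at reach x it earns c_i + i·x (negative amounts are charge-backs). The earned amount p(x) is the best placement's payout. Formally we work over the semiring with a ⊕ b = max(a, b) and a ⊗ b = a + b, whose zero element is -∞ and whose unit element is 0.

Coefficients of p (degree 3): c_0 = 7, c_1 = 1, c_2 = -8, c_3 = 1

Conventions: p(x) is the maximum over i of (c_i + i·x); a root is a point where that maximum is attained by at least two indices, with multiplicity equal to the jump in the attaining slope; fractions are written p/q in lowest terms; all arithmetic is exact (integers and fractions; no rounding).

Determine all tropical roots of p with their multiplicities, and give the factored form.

hull edge (i=0, c=7) to (i=3, c=1): slope -2, span 3
Factored form: p(x) = 1 ⊗ (x ⊕ 2) ⊗ (x ⊕ 2) ⊗ (x ⊕ 2)
Answer: roots = 2 (mult 3)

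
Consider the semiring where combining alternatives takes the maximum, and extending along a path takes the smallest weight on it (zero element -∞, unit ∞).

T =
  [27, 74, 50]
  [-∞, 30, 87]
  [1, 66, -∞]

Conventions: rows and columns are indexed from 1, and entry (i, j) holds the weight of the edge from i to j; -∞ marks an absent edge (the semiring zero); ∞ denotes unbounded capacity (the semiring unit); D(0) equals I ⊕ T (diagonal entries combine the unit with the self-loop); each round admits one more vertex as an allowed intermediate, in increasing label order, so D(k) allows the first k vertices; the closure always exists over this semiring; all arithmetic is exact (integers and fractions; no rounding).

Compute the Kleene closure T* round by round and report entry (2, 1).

D(0):
  [∞, 74, 50]
  [-∞, ∞, 87]
  [1, 66, ∞]
D(1):
  [∞, 74, 50]
  [-∞, ∞, 87]
  [1, 66, ∞]
D(2):
  [∞, 74, 74]
  [-∞, ∞, 87]
  [1, 66, ∞]
D(3):
  [∞, 74, 74]
  [1, ∞, 87]
  [1, 66, ∞]
Answer: T*[2][1] = 1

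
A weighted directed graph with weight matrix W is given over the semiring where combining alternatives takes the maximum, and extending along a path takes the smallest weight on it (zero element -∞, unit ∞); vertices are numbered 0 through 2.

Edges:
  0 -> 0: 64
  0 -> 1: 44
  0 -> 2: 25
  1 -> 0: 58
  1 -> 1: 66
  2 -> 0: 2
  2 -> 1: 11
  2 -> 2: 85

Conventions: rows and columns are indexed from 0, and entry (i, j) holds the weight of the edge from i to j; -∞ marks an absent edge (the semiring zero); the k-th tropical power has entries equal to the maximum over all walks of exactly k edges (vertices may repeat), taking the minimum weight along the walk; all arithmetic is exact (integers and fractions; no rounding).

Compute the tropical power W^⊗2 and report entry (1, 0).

W^⊗2:
  [64, 44, 25]
  [58, 66, 25]
  [11, 11, 85]
Key observation: the optimum is the walk 1->0->0, with weight 58 min 64 = 58.
Optimal value attained by: walk 1->0->0.
Answer: (W^⊗2)[1][0] = 58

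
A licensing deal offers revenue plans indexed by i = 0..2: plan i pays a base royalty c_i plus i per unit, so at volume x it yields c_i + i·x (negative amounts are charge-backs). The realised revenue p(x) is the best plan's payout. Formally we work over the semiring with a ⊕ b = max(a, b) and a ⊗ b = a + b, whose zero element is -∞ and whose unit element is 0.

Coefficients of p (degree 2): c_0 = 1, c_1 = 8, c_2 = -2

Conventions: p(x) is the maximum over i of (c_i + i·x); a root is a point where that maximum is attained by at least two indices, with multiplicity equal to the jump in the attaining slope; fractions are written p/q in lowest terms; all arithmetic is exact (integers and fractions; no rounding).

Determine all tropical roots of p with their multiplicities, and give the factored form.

hull edge (i=0, c=1) to (i=1, c=8): slope 7, span 1
hull edge (i=1, c=8) to (i=2, c=-2): slope -10, span 1
Factored form: p(x) = -2 ⊗ (x ⊕ (-7)) ⊗ (x ⊕ 10)
Answer: roots = -7 (mult 1), 10 (mult 1)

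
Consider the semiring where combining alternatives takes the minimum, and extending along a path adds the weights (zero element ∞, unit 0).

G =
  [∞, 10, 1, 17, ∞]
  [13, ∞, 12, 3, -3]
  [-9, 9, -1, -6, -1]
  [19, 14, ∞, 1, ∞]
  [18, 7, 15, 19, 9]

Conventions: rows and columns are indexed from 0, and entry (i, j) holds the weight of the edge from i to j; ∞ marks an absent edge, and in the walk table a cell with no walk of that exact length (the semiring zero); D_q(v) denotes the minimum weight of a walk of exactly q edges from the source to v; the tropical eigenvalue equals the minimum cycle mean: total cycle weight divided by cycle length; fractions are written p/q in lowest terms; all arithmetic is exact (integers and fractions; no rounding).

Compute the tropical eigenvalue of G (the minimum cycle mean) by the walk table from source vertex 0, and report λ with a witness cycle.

q=0: [0, ∞, ∞, ∞, ∞]
q=1: [∞, 10, 1, 17, ∞]
q=2: [-8, 10, 0, -5, 0]
q=3: [-9, 2, -7, -6, -1]
q=4: [-16, 1, -8, -13, -8]
q=5: [-17, -6, -15, -14, -9]
Optimal cycle mean attained by: cycle 0->2->0, total 1 + (-9), length 2.
Answer: λ = -4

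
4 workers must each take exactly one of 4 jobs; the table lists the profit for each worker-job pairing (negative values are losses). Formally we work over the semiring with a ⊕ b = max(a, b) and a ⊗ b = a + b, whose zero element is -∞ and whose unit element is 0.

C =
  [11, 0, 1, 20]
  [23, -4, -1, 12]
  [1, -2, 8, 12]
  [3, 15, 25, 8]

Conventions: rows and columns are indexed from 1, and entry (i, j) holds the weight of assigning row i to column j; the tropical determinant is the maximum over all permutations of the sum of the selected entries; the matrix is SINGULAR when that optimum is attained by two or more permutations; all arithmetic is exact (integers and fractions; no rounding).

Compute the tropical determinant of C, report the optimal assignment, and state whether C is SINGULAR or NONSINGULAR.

σ = (1, 2, 3, 4): 11 + (-4) + 8 + 8 = 23
σ = (1, 2, 4, 3): 11 + (-4) + 12 + 25 = 44
σ = (1, 3, 2, 4): 11 + (-1) + (-2) + 8 = 16
σ = (1, 3, 4, 2): 11 + (-1) + 12 + 15 = 37
σ = (1, 4, 2, 3): 11 + 12 + (-2) + 25 = 46
σ = (1, 4, 3, 2): 11 + 12 + 8 + 15 = 46
σ = (2, 1, 3, 4): 0 + 23 + 8 + 8 = 39
σ = (2, 1, 4, 3): 0 + 23 + 12 + 25 = 60
σ = (2, 3, 1, 4): 0 + (-1) + 1 + 8 = 8
σ = (2, 3, 4, 1): 0 + (-1) + 12 + 3 = 14
σ = (2, 4, 1, 3): 0 + 12 + 1 + 25 = 38
σ = (2, 4, 3, 1): 0 + 12 + 8 + 3 = 23
σ = (3, 1, 2, 4): 1 + 23 + (-2) + 8 = 30
σ = (3, 1, 4, 2): 1 + 23 + 12 + 15 = 51
σ = (3, 2, 1, 4): 1 + (-4) + 1 + 8 = 6
σ = (3, 2, 4, 1): 1 + (-4) + 12 + 3 = 12
σ = (3, 4, 1, 2): 1 + 12 + 1 + 15 = 29
σ = (3, 4, 2, 1): 1 + 12 + (-2) + 3 = 14
σ = (4, 1, 2, 3): 20 + 23 + (-2) + 25 = 66
σ = (4, 1, 3, 2): 20 + 23 + 8 + 15 = 66
σ = (4, 2, 1, 3): 20 + (-4) + 1 + 25 = 42
σ = (4, 2, 3, 1): 20 + (-4) + 8 + 3 = 27
σ = (4, 3, 1, 2): 20 + (-1) + 1 + 15 = 35
σ = (4, 3, 2, 1): 20 + (-1) + (-2) + 3 = 20
Optimal value attained by: σ = (4, 1, 2, 3).
Answer: det⊕(C) = 66; verdict: SINGULAR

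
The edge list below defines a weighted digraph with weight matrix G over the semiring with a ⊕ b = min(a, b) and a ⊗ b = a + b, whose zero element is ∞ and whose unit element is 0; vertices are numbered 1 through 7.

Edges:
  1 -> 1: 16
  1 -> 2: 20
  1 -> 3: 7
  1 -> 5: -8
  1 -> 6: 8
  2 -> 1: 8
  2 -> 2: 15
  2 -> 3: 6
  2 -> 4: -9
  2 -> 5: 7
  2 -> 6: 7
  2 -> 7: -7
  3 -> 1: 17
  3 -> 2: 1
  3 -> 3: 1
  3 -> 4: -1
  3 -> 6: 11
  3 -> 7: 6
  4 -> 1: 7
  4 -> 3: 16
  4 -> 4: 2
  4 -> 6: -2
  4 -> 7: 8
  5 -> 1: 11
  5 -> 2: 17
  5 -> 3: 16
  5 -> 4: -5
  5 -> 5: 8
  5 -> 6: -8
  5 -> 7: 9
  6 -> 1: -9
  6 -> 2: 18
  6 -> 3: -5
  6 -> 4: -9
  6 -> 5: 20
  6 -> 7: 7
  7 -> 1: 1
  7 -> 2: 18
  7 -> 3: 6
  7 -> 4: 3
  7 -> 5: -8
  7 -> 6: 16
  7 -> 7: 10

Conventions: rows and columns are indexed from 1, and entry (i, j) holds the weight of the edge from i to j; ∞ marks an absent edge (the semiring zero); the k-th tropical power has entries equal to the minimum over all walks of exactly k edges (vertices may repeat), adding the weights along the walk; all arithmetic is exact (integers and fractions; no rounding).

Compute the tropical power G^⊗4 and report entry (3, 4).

G^⊗2:
  [-1, 8, 3, -13, 0, -16, 1]
  [-6, 7, -1, -7, -15, -11, -1]
  [2, 2, 2, -8, -2, -3, -6]
  [-11, 16, -7, -11, -1, 0, 5]
  [-17, 10, -13, -17, 1, -7, -1]
  [-2, -4, -4, -7, -17, -11, -1]
  [3, 7, 7, -13, -7, -16, 1]
G^⊗3:
  [-25, 2, -21, -25, -9, -15, -9]
  [-20, 0, -16, -20, -14, -23, -6]
  [-12, 3, -8, -12, -14, -10, -5]
  [-9, -6, -6, -9, -19, -13, -3]
  [-16, -12, -12, -16, -25, -19, -9]
  [-20, -3, -16, -22, -10, -25, -11]
  [-25, 2, -21, -25, -7, -15, -9]
G^⊗4:
  [-24, -20, -20, -24, -33, -27, -17]
  [-32, -15, -28, -32, -28, -22, -16]
  [-19, -7, -15, -19, -20, -22, -5]
  [-22, -5, -18, -24, -17, -27, -13]
  [-28, -11, -24, -30, -24, -33, -19]
  [-34, -15, -30, -34, -28, -24, -18]
  [-24, -20, -20, -24, -33, -27, -17]
Key observation: the optimum is the walk 3->2->4->6->4, with weight 1 + (-9) + (-2) + (-9) = -19.
Optimal value attained by: walk 3->2->4->6->4.
Answer: (G^⊗4)[3][4] = -19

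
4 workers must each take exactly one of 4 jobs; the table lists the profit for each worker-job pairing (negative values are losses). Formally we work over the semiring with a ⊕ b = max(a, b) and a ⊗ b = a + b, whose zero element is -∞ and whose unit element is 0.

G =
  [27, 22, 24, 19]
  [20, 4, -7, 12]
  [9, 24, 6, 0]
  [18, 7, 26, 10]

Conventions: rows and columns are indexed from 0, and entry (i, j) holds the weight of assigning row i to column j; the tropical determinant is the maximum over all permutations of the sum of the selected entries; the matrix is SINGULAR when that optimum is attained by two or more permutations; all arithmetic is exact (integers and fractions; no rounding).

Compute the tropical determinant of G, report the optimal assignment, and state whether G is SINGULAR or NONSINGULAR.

σ = (0, 1, 2, 3): 27 + 4 + 6 + 10 = 47
σ = (0, 1, 3, 2): 27 + 4 + 0 + 26 = 57
σ = (0, 2, 1, 3): 27 + (-7) + 24 + 10 = 54
σ = (0, 2, 3, 1): 27 + (-7) + 0 + 7 = 27
σ = (0, 3, 1, 2): 27 + 12 + 24 + 26 = 89
σ = (0, 3, 2, 1): 27 + 12 + 6 + 7 = 52
σ = (1, 0, 2, 3): 22 + 20 + 6 + 10 = 58
σ = (1, 0, 3, 2): 22 + 20 + 0 + 26 = 68
σ = (1, 2, 0, 3): 22 + (-7) + 9 + 10 = 34
σ = (1, 2, 3, 0): 22 + (-7) + 0 + 18 = 33
σ = (1, 3, 0, 2): 22 + 12 + 9 + 26 = 69
σ = (1, 3, 2, 0): 22 + 12 + 6 + 18 = 58
σ = (2, 0, 1, 3): 24 + 20 + 24 + 10 = 78
σ = (2, 0, 3, 1): 24 + 20 + 0 + 7 = 51
σ = (2, 1, 0, 3): 24 + 4 + 9 + 10 = 47
σ = (2, 1, 3, 0): 24 + 4 + 0 + 18 = 46
σ = (2, 3, 0, 1): 24 + 12 + 9 + 7 = 52
σ = (2, 3, 1, 0): 24 + 12 + 24 + 18 = 78
σ = (3, 0, 1, 2): 19 + 20 + 24 + 26 = 89
σ = (3, 0, 2, 1): 19 + 20 + 6 + 7 = 52
σ = (3, 1, 0, 2): 19 + 4 + 9 + 26 = 58
σ = (3, 1, 2, 0): 19 + 4 + 6 + 18 = 47
σ = (3, 2, 0, 1): 19 + (-7) + 9 + 7 = 28
σ = (3, 2, 1, 0): 19 + (-7) + 24 + 18 = 54
Optimal value attained by: σ = (0, 3, 1, 2).
Answer: det⊕(G) = 89; verdict: SINGULAR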